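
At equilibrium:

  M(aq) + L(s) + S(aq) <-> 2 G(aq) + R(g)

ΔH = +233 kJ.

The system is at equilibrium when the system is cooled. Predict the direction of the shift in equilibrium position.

The forward reaction is endothermic. Lowering T favours the exothermic direction — shift to the left.

left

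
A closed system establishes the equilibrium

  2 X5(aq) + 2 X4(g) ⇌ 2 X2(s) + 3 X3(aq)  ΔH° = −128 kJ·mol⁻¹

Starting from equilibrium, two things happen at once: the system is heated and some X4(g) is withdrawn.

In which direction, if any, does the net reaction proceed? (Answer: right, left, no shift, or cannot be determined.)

left

The forward reaction is exothermic. Raising T favours the endothermic direction — shift to the left.
Removing X4 (g), a reactant, drives the reaction to the left.
All effects act in the same direction — net shift to the left.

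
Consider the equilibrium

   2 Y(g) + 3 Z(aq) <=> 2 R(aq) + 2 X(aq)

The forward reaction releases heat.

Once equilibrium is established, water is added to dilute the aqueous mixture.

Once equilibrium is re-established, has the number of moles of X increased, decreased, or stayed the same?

Dilution lowers every aqueous concentration by the same factor. Δn_aq = 4 − 3 = +1, so the system shifts toward the side with more dissolved moles — to the right.
The net shift is to the right. X is a product, so its amount increases.

increases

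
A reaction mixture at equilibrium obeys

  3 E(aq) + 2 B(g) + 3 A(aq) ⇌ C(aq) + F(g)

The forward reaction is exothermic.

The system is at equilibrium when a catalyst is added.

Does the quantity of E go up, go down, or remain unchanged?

unchanged

A catalyst speeds both forward and reverse rates equally; it changes neither Q nor K — no shift from this change.
No net shift occurs, so the amount of E is unchanged.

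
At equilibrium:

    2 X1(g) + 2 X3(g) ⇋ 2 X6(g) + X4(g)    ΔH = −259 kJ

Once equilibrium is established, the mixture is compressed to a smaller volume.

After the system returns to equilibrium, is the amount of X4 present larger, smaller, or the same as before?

Gas moles: reactants 4, products 3 (Δn_gas = -1). Compression shifts the system toward the side with fewer moles of gas — to the right.
The net shift is to the right. X4 is a product, so its amount increases.

increases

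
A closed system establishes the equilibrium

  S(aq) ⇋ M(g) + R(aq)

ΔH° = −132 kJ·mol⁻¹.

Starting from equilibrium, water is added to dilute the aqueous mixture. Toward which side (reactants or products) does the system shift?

no shift

Dilution scales every aqueous concentration by the same factor. Δn_aq = 1 − 1 = 0, so Q is unchanged — no shift.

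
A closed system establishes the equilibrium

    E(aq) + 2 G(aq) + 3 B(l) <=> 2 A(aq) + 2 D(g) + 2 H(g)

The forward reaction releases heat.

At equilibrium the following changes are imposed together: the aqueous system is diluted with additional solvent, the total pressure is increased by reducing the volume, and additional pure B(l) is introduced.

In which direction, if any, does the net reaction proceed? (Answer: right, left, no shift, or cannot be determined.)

Dilution lowers every aqueous concentration by the same factor. Δn_aq = 2 − 3 = -1, so the system shifts toward the side with more dissolved moles — to the left.
Gas moles: reactants 0, products 4 (Δn_gas = +4). Compression shifts the system toward the side with fewer moles of gas — to the left.
B is a pure liquid; its activity is 1 regardless of amount, so Q is unaffected — no shift from this change.
Only the nonzero effect(s) matter; the net shift is to the left.

left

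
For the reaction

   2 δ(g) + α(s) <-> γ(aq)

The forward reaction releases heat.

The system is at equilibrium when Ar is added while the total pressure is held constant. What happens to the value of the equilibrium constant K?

The equilibrium constant depends only on temperature. This perturbation may move the position of equilibrium, but since T is unchanged, K itself is unchanged.

unchanged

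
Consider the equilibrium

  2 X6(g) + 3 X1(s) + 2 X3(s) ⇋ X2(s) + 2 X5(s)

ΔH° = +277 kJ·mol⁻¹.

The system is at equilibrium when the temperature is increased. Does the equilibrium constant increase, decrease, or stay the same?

increases

K depends on temperature via the van 't Hoff relation. The forward reaction is endothermic, so raising T increases K.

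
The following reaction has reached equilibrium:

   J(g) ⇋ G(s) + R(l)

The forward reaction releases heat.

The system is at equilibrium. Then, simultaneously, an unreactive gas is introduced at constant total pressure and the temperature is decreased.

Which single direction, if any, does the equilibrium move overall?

Adding inert gas at constant total pressure expands the volume and lowers every reacting partial pressure. With Δn_gas = 0 − 1 = -1, Q moves away from K toward the side with fewer gas moles, so the system shifts toward the side with more gas moles — to the left.
The forward reaction is exothermic. Lowering T favours the exothermic direction — shift to the right.
The individual effects push in opposite directions; without quantitative information the net direction cannot be determined.

cannot be determined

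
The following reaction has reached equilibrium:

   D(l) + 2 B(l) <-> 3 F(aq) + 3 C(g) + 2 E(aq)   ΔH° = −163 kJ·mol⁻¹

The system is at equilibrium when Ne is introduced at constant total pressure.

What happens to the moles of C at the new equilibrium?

increases

Adding inert gas at constant total pressure expands the volume and lowers every reacting partial pressure. With Δn_gas = 3 − 0 = +3, Q moves away from K toward the side with fewer gas moles, so the system shifts toward the side with more gas moles — to the right.
The net shift is to the right. C is a product, so its amount increases.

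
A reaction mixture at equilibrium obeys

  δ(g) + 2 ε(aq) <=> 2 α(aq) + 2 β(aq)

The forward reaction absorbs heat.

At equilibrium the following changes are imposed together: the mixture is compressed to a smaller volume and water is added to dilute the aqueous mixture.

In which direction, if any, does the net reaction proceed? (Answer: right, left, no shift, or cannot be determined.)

Gas moles: reactants 1, products 0 (Δn_gas = -1). Compression shifts the system toward the side with fewer moles of gas — to the right.
Dilution lowers every aqueous concentration by the same factor. Δn_aq = 4 − 2 = +2, so the system shifts toward the side with more dissolved moles — to the right.
All effects act in the same direction — net shift to the right.

right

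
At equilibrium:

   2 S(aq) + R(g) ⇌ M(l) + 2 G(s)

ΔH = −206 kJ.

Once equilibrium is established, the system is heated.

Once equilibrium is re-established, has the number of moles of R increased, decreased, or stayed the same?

increases

The forward reaction is exothermic. Raising T favours the endothermic direction — shift to the left.
The net shift is to the left. R is a reactant, so its amount increases.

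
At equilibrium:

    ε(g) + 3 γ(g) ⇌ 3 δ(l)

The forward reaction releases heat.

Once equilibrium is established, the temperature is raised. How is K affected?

decreases

K depends on temperature via the van 't Hoff relation. The forward reaction is exothermic, so raising T decreases K.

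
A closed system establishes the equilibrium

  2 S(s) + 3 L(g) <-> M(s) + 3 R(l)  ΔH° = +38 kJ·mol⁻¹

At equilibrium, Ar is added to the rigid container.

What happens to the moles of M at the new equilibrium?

unchanged

At constant volume, adding an inert gas leaves every reacting species' partial pressure unchanged, so Q is unchanged — no shift from this change.
No net shift occurs, so the amount of M is unchanged.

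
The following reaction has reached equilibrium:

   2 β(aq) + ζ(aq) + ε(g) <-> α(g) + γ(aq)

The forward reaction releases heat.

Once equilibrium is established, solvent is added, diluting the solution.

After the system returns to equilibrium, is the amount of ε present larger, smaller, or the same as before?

increases

Dilution lowers every aqueous concentration by the same factor. Δn_aq = 1 − 3 = -2, so the system shifts toward the side with more dissolved moles — to the left.
The net shift is to the left. ε is a reactant, so its amount increases.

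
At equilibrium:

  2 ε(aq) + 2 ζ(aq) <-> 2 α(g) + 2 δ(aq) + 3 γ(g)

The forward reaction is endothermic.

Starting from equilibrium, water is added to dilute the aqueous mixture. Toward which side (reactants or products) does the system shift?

Dilution lowers every aqueous concentration by the same factor. Δn_aq = 2 − 4 = -2, so the system shifts toward the side with more dissolved moles — to the left.

left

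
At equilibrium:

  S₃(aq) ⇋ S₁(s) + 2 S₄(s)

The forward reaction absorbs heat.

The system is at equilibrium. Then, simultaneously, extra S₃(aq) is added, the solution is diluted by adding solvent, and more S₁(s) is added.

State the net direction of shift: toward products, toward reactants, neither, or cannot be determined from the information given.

cannot be determined

Adding S₃ (aq), a reactant, drives the reaction to the right.
Dilution lowers every aqueous concentration by the same factor. Δn_aq = 0 − 1 = -1, so the system shifts toward the side with more dissolved moles — to the left.
S₁ is a pure solid; its activity is 1 regardless of amount, so Q is unaffected — no shift from this change.
The individual effects push in opposite directions; without quantitative information the net direction cannot be determined.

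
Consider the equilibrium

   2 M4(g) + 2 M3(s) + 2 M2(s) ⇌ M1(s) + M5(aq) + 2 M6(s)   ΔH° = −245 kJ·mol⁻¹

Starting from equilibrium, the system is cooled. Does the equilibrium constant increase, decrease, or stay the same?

increases

K depends on temperature via the van 't Hoff relation. The forward reaction is exothermic, so lowering T increases K.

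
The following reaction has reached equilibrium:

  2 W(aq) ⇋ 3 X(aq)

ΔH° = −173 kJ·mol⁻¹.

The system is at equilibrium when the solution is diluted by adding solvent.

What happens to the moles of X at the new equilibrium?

increases

Dilution lowers every aqueous concentration by the same factor. Δn_aq = 3 − 2 = +1, so the system shifts toward the side with more dissolved moles — to the right.
The net shift is to the right. X is a product, so its amount increases.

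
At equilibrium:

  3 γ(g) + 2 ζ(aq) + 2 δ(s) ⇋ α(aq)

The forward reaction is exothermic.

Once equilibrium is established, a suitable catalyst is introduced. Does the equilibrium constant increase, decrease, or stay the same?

The equilibrium constant depends only on temperature. This perturbation changes neither the position of equilibrium nor K.

unchanged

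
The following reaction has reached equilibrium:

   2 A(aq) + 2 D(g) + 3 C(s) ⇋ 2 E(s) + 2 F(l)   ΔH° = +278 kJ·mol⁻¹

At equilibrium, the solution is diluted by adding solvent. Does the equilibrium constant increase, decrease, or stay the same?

The equilibrium constant depends only on temperature. This perturbation may move the position of equilibrium, but since T is unchanged, K itself is unchanged.

unchanged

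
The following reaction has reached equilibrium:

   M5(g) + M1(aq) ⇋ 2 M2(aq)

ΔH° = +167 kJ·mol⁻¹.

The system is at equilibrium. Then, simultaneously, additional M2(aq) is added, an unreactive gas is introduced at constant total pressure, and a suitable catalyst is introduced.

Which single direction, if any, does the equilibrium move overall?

Adding M2 (aq), a product, drives the reaction to the left.
Adding inert gas at constant total pressure expands the volume and lowers every reacting partial pressure. With Δn_gas = 0 − 1 = -1, Q moves away from K toward the side with fewer gas moles, so the system shifts toward the side with more gas moles — to the left.
A catalyst speeds both forward and reverse rates equally; it changes neither Q nor K — no shift from this change.
Only the nonzero effect(s) matter; the net shift is to the left.

left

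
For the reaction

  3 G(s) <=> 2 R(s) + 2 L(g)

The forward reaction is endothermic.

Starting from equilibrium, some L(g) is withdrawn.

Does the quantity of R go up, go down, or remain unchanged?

increases

Removing L (g), a product, drives the reaction to the right.
The net shift is to the right. R is a product, so its amount increases.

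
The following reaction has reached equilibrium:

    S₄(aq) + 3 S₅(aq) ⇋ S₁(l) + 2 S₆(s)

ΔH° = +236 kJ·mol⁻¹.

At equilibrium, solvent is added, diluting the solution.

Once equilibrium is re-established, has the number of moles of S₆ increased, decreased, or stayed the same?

Dilution lowers every aqueous concentration by the same factor. Δn_aq = 0 − 4 = -4, so the system shifts toward the side with more dissolved moles — to the left.
The net shift is to the left. S₆ is a product, so its amount decreases.

decreases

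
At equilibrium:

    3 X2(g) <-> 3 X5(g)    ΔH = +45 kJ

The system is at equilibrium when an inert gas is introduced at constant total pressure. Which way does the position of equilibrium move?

Adding inert gas at constant total pressure expands the volume, scaling every reacting partial pressure by the same factor. Δn_gas = 3 − 3 = 0, so Q is unchanged — no shift.

no shift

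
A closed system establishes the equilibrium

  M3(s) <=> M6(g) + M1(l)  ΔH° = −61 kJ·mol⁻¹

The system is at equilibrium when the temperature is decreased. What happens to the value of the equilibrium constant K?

increases

K depends on temperature via the van 't Hoff relation. The forward reaction is exothermic, so lowering T increases K.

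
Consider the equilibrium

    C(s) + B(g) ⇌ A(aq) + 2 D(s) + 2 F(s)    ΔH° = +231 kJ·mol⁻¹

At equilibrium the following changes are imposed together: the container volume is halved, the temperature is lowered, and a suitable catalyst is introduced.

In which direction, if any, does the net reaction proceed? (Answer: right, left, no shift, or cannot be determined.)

Gas moles: reactants 1, products 0 (Δn_gas = -1). Compression shifts the system toward the side with fewer moles of gas — to the right.
The forward reaction is endothermic. Lowering T favours the exothermic direction — shift to the left.
A catalyst speeds both forward and reverse rates equally; it changes neither Q nor K — no shift from this change.
The individual effects push in opposite directions; without quantitative information the net direction cannot be determined.

cannot be determined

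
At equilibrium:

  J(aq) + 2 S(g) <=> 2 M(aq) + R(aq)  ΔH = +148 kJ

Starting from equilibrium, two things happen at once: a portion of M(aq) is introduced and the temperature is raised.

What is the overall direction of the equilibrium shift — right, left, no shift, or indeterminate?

Adding M (aq), a product, drives the reaction to the left.
The forward reaction is endothermic. Raising T favours the endothermic direction — shift to the right.
The individual effects push in opposite directions; without quantitative information the net direction cannot be determined.

cannot be determined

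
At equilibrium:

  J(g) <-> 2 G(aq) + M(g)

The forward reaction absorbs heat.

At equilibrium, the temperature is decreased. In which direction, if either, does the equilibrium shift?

left

The forward reaction is endothermic. Lowering T favours the exothermic direction — shift to the left.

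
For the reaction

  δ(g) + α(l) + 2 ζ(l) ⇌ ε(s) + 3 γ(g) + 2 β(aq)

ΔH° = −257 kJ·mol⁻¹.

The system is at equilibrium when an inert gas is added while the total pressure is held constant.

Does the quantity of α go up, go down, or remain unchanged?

Adding inert gas at constant total pressure expands the volume and lowers every reacting partial pressure. With Δn_gas = 3 − 1 = +2, Q moves away from K toward the side with fewer gas moles, so the system shifts toward the side with more gas moles — to the right.
The net shift is to the right. α is a reactant, so its amount decreases.

decreases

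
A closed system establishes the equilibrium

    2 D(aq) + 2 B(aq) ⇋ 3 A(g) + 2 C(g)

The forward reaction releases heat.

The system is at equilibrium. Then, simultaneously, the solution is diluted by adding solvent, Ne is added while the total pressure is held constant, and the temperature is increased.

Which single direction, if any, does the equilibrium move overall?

Dilution lowers every aqueous concentration by the same factor. Δn_aq = 0 − 4 = -4, so the system shifts toward the side with more dissolved moles — to the left.
Adding inert gas at constant total pressure expands the volume and lowers every reacting partial pressure. With Δn_gas = 5 − 0 = +5, Q moves away from K toward the side with fewer gas moles, so the system shifts toward the side with more gas moles — to the right.
The forward reaction is exothermic. Raising T favours the endothermic direction — shift to the left.
The individual effects push in opposite directions; without quantitative information the net direction cannot be determined.

cannot be determined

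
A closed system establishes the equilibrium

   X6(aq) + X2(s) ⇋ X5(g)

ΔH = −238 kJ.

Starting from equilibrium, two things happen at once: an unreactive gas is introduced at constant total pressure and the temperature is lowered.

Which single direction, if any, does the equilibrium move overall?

Adding inert gas at constant total pressure expands the volume and lowers every reacting partial pressure. With Δn_gas = 1 − 0 = +1, Q moves away from K toward the side with fewer gas moles, so the system shifts toward the side with more gas moles — to the right.
The forward reaction is exothermic. Lowering T favours the exothermic direction — shift to the right.
All effects act in the same direction — net shift to the right.

right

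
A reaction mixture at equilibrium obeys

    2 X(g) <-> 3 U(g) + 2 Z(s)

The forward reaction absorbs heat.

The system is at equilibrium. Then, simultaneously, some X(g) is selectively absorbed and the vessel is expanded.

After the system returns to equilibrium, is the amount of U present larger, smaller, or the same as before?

Removing X (g), a reactant, drives the reaction to the left.
Gas moles: reactants 2, products 3 (Δn_gas = +1). Expansion shifts the system toward the side with more moles of gas — to the right.
The two effects oppose each other, so the net shift — and hence the change in U — cannot be determined from the given information.

cannot be determined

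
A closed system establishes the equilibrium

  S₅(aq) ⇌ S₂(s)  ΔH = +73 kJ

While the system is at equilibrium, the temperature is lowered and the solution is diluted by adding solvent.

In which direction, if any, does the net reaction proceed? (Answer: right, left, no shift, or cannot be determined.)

left

The forward reaction is endothermic. Lowering T favours the exothermic direction — shift to the left.
Dilution lowers every aqueous concentration by the same factor. Δn_aq = 0 − 1 = -1, so the system shifts toward the side with more dissolved moles — to the left.
All effects act in the same direction — net shift to the left.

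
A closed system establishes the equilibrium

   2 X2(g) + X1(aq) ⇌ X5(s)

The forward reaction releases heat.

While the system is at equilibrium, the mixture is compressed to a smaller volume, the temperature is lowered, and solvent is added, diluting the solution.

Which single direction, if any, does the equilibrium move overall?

cannot be determined

Gas moles: reactants 2, products 0 (Δn_gas = -2). Compression shifts the system toward the side with fewer moles of gas — to the right.
The forward reaction is exothermic. Lowering T favours the exothermic direction — shift to the right.
Dilution lowers every aqueous concentration by the same factor. Δn_aq = 0 − 1 = -1, so the system shifts toward the side with more dissolved moles — to the left.
The individual effects push in opposite directions; without quantitative information the net direction cannot be determined.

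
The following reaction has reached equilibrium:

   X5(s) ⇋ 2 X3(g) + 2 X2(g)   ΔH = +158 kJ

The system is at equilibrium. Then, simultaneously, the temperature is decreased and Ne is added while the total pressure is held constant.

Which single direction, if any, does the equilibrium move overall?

The forward reaction is endothermic. Lowering T favours the exothermic direction — shift to the left.
Adding inert gas at constant total pressure expands the volume and lowers every reacting partial pressure. With Δn_gas = 4 − 0 = +4, Q moves away from K toward the side with fewer gas moles, so the system shifts toward the side with more gas moles — to the right.
The individual effects push in opposite directions; without quantitative information the net direction cannot be determined.

cannot be determined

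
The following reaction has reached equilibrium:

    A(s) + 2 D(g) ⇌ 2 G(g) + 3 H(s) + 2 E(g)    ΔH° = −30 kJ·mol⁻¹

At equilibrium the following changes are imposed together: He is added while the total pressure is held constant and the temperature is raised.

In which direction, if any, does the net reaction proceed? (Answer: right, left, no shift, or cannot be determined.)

cannot be determined

Adding inert gas at constant total pressure expands the volume and lowers every reacting partial pressure. With Δn_gas = 4 − 2 = +2, Q moves away from K toward the side with fewer gas moles, so the system shifts toward the side with more gas moles — to the right.
The forward reaction is exothermic. Raising T favours the endothermic direction — shift to the left.
The individual effects push in opposite directions; without quantitative information the net direction cannot be determined.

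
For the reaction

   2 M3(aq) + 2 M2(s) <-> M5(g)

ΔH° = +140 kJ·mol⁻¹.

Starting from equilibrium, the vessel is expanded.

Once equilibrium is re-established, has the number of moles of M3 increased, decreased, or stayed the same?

decreases

Gas moles: reactants 0, products 1 (Δn_gas = +1). Expansion shifts the system toward the side with more moles of gas — to the right.
The net shift is to the right. M3 is a reactant, so its amount decreases.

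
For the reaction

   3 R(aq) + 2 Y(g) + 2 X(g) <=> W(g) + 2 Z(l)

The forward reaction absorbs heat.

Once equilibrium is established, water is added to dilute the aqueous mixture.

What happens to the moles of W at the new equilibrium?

decreases

Dilution lowers every aqueous concentration by the same factor. Δn_aq = 0 − 3 = -3, so the system shifts toward the side with more dissolved moles — to the left.
The net shift is to the left. W is a product, so its amount decreases.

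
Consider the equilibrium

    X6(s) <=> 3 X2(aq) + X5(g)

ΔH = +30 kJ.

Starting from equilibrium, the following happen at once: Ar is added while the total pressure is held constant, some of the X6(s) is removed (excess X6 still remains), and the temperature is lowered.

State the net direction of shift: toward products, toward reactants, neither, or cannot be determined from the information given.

Adding inert gas at constant total pressure expands the volume and lowers every reacting partial pressure. With Δn_gas = 1 − 0 = +1, Q moves away from K toward the side with fewer gas moles, so the system shifts toward the side with more gas moles — to the right.
X6 is a pure solid; its activity is 1 regardless of amount, so Q is unaffected — no shift from this change.
The forward reaction is endothermic. Lowering T favours the exothermic direction — shift to the left.
The individual effects push in opposite directions; without quantitative information the net direction cannot be determined.

cannot be determined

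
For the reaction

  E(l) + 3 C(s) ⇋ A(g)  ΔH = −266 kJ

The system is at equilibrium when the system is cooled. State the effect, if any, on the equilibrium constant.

K depends on temperature via the van 't Hoff relation. The forward reaction is exothermic, so lowering T increases K.

increases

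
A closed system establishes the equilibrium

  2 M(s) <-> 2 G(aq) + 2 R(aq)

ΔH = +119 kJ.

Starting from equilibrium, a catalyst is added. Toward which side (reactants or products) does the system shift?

no shift

A catalyst speeds both forward and reverse rates equally; it changes neither Q nor K — no shift from this change.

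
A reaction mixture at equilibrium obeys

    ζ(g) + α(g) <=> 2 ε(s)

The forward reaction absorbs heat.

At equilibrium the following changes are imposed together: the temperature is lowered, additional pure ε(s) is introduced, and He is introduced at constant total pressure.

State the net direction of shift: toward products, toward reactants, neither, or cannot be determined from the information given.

left

The forward reaction is endothermic. Lowering T favours the exothermic direction — shift to the left.
ε is a pure solid; its activity is 1 regardless of amount, so Q is unaffected — no shift from this change.
Adding inert gas at constant total pressure expands the volume and lowers every reacting partial pressure. With Δn_gas = 0 − 2 = -2, Q moves away from K toward the side with fewer gas moles, so the system shifts toward the side with more gas moles — to the left.
Only the nonzero effect(s) matter; the net shift is to the left.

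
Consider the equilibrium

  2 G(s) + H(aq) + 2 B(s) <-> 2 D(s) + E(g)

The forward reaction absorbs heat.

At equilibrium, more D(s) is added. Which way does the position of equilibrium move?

D is a pure solid; its activity is 1 regardless of amount, so Q is unaffected — no shift from this change.

no shift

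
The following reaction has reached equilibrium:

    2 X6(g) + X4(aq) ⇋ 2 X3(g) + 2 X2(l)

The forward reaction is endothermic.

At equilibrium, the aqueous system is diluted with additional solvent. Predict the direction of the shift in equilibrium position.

left

Dilution lowers every aqueous concentration by the same factor. Δn_aq = 0 − 1 = -1, so the system shifts toward the side with more dissolved moles — to the left.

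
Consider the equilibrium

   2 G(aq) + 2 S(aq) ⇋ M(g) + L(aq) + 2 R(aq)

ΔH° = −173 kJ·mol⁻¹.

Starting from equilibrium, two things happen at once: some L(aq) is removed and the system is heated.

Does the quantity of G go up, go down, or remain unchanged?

cannot be determined

Removing L (aq), a product, drives the reaction to the right.
The forward reaction is exothermic. Raising T favours the endothermic direction — shift to the left.
The two effects oppose each other, so the net shift — and hence the change in G — cannot be determined from the given information.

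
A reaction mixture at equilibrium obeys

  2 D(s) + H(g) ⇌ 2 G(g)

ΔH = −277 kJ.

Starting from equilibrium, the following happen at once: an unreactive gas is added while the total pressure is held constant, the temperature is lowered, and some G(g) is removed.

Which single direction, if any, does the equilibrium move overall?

right

Adding inert gas at constant total pressure expands the volume and lowers every reacting partial pressure. With Δn_gas = 2 − 1 = +1, Q moves away from K toward the side with fewer gas moles, so the system shifts toward the side with more gas moles — to the right.
The forward reaction is exothermic. Lowering T favours the exothermic direction — shift to the right.
Removing G (g), a product, drives the reaction to the right.
All effects act in the same direction — net shift to the right.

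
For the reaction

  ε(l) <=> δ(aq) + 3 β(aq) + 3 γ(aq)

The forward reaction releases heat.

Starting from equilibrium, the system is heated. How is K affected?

decreases

K depends on temperature via the van 't Hoff relation. The forward reaction is exothermic, so raising T decreases K.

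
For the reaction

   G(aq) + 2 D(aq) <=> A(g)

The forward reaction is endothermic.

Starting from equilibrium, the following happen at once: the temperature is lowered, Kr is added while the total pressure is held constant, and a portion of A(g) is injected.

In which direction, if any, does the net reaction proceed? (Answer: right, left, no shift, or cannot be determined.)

The forward reaction is endothermic. Lowering T favours the exothermic direction — shift to the left.
Adding inert gas at constant total pressure expands the volume and lowers every reacting partial pressure. With Δn_gas = 1 − 0 = +1, Q moves away from K toward the side with fewer gas moles, so the system shifts toward the side with more gas moles — to the right.
Adding A (g), a product, drives the reaction to the left.
The individual effects push in opposite directions; without quantitative information the net direction cannot be determined.

cannot be determined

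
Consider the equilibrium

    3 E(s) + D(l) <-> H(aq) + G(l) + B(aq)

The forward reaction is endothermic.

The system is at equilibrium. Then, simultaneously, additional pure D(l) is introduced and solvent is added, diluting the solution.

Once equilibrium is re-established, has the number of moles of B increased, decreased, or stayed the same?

increases

D is a pure liquid; its activity is 1 regardless of amount, so Q is unaffected — no shift from this change.
Dilution lowers every aqueous concentration by the same factor. Δn_aq = 2 − 0 = +2, so the system shifts toward the side with more dissolved moles — to the right.
The net shift is to the right. B is a product, so its amount increases.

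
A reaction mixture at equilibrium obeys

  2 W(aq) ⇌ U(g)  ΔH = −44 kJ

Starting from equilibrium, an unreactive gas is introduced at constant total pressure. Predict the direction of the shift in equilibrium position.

right

Adding inert gas at constant total pressure expands the volume and lowers every reacting partial pressure. With Δn_gas = 1 − 0 = +1, Q moves away from K toward the side with fewer gas moles, so the system shifts toward the side with more gas moles — to the right.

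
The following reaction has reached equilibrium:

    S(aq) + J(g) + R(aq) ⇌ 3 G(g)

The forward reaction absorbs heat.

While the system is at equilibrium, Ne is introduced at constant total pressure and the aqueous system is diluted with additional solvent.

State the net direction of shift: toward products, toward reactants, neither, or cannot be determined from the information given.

Adding inert gas at constant total pressure expands the volume and lowers every reacting partial pressure. With Δn_gas = 3 − 1 = +2, Q moves away from K toward the side with fewer gas moles, so the system shifts toward the side with more gas moles — to the right.
Dilution lowers every aqueous concentration by the same factor. Δn_aq = 0 − 2 = -2, so the system shifts toward the side with more dissolved moles — to the left.
The individual effects push in opposite directions; without quantitative information the net direction cannot be determined.

cannot be determined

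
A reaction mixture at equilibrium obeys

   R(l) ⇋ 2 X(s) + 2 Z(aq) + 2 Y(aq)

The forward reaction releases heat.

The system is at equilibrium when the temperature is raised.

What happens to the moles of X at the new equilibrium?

decreases

The forward reaction is exothermic. Raising T favours the endothermic direction — shift to the left.
The net shift is to the left. X is a product, so its amount decreases.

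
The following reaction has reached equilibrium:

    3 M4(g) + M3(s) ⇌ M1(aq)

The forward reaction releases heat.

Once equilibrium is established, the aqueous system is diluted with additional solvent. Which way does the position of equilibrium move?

Dilution lowers every aqueous concentration by the same factor. Δn_aq = 1 − 0 = +1, so the system shifts toward the side with more dissolved moles — to the right.

right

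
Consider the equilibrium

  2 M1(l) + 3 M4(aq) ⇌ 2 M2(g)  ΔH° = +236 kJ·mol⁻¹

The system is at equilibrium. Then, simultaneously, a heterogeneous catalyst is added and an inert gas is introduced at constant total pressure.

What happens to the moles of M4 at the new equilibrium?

A catalyst speeds both forward and reverse rates equally; it changes neither Q nor K — no shift from this change.
Adding inert gas at constant total pressure expands the volume and lowers every reacting partial pressure. With Δn_gas = 2 − 0 = +2, Q moves away from K toward the side with fewer gas moles, so the system shifts toward the side with more gas moles — to the right.
The net shift is to the right. M4 is a reactant, so its amount decreases.

decreases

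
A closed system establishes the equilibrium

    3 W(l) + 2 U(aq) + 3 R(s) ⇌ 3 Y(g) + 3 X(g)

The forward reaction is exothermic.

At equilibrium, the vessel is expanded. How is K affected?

unchanged

The equilibrium constant depends only on temperature. This perturbation may move the position of equilibrium, but since T is unchanged, K itself is unchanged.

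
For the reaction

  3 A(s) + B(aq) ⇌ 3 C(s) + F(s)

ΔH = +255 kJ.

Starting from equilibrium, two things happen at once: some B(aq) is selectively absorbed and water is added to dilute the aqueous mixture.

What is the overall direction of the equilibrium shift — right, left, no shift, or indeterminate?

left

Removing B (aq), a reactant, drives the reaction to the left.
Dilution lowers every aqueous concentration by the same factor. Δn_aq = 0 − 1 = -1, so the system shifts toward the side with more dissolved moles — to the left.
All effects act in the same direction — net shift to the left.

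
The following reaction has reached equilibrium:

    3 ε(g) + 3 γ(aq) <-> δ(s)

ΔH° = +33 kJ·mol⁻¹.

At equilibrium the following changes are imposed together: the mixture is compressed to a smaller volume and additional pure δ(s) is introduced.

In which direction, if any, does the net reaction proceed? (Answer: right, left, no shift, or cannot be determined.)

Gas moles: reactants 3, products 0 (Δn_gas = -3). Compression shifts the system toward the side with fewer moles of gas — to the right.
δ is a pure solid; its activity is 1 regardless of amount, so Q is unaffected — no shift from this change.
Only the nonzero effect(s) matter; the net shift is to the right.

right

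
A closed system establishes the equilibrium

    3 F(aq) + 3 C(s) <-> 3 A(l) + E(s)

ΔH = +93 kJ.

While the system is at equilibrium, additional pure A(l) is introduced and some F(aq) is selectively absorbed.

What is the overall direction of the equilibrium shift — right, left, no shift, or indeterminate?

left

A is a pure liquid; its activity is 1 regardless of amount, so Q is unaffected — no shift from this change.
Removing F (aq), a reactant, drives the reaction to the left.
Only the nonzero effect(s) matter; the net shift is to the left.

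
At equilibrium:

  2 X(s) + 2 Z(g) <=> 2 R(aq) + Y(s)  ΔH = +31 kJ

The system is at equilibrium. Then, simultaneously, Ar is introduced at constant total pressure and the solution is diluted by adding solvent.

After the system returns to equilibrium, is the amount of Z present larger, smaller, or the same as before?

Adding inert gas at constant total pressure expands the volume and lowers every reacting partial pressure. With Δn_gas = 0 − 2 = -2, Q moves away from K toward the side with fewer gas moles, so the system shifts toward the side with more gas moles — to the left.
Dilution lowers every aqueous concentration by the same factor. Δn_aq = 2 − 0 = +2, so the system shifts toward the side with more dissolved moles — to the right.
The two effects oppose each other, so the net shift — and hence the change in Z — cannot be determined from the given information.

cannot be determined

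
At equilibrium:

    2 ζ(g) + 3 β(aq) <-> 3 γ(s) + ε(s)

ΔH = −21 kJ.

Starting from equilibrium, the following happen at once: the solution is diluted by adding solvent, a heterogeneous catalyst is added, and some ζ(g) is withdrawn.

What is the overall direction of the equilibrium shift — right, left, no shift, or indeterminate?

left

Dilution lowers every aqueous concentration by the same factor. Δn_aq = 0 − 3 = -3, so the system shifts toward the side with more dissolved moles — to the left.
A catalyst speeds both forward and reverse rates equally; it changes neither Q nor K — no shift from this change.
Removing ζ (g), a reactant, drives the reaction to the left.
Only the nonzero effect(s) matter; the net shift is to the left.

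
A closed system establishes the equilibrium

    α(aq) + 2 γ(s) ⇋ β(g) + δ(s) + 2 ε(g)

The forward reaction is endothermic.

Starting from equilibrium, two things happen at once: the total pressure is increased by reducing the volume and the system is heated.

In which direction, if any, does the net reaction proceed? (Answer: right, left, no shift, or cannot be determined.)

Gas moles: reactants 0, products 3 (Δn_gas = +3). Compression shifts the system toward the side with fewer moles of gas — to the left.
The forward reaction is endothermic. Raising T favours the endothermic direction — shift to the right.
The individual effects push in opposite directions; without quantitative information the net direction cannot be determined.

cannot be determined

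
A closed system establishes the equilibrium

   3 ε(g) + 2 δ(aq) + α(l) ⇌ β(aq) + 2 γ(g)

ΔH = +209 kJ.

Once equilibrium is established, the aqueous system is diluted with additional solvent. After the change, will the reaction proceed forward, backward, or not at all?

left

Dilution lowers every aqueous concentration by the same factor. Δn_aq = 1 − 2 = -1, so the system shifts toward the side with more dissolved moles — to the left.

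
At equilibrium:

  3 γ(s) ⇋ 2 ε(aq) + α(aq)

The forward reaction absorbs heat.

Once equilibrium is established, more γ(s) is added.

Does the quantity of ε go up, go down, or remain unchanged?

unchanged

γ is a pure solid; its activity is 1 regardless of amount, so Q is unaffected — no shift from this change.
No net shift occurs, so the amount of ε is unchanged.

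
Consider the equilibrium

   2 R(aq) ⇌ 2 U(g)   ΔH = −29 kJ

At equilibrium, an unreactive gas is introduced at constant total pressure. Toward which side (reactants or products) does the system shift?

right

Adding inert gas at constant total pressure expands the volume and lowers every reacting partial pressure. With Δn_gas = 2 − 0 = +2, Q moves away from K toward the side with fewer gas moles, so the system shifts toward the side with more gas moles — to the right.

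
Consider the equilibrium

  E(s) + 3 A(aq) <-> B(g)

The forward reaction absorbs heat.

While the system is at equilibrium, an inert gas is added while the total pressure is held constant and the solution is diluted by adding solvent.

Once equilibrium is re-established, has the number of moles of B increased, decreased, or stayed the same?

Adding inert gas at constant total pressure expands the volume and lowers every reacting partial pressure. With Δn_gas = 1 − 0 = +1, Q moves away from K toward the side with fewer gas moles, so the system shifts toward the side with more gas moles — to the right.
Dilution lowers every aqueous concentration by the same factor. Δn_aq = 0 − 3 = -3, so the system shifts toward the side with more dissolved moles — to the left.
The two effects oppose each other, so the net shift — and hence the change in B — cannot be determined from the given information.

cannot be determined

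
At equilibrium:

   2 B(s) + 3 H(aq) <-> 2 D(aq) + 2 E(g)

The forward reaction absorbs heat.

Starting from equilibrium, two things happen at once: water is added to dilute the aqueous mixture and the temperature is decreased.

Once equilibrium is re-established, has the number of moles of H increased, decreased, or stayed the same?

Dilution lowers every aqueous concentration by the same factor. Δn_aq = 2 − 3 = -1, so the system shifts toward the side with more dissolved moles — to the left.
The forward reaction is endothermic. Lowering T favours the exothermic direction — shift to the left.
The net shift is to the left. H is a reactant, so its amount increases.

increases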